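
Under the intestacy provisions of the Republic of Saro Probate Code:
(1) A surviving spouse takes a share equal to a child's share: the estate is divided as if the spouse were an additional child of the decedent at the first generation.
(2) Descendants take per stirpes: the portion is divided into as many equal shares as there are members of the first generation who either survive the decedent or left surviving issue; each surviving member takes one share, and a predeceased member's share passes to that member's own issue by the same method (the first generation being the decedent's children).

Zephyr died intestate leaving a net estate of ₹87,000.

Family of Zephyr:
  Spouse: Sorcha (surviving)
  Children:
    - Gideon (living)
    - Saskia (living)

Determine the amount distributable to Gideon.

Gideon receives ₹29,000.

The spouse counts as an additional share at the children's level, so there are 3 primary shares of ₹29,000. Sorcha takes one such share (₹29,000).
The children's combined portion (₹58,000) is divided into 2 shares of ₹29,000: Gideon and Saskia each take ₹29,000.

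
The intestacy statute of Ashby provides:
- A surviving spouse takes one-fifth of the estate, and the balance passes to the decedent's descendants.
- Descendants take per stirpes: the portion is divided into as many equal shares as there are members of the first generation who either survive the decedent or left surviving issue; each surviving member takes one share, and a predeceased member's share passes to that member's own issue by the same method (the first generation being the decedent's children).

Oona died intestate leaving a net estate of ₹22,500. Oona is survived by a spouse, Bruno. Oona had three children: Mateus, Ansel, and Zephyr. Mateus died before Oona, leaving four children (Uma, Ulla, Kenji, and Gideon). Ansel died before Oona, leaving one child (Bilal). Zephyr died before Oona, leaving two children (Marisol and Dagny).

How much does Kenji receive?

Bruno takes one-fifth of ₹22,500 = ₹4,500. The remaining ₹18,000 passes to the descendants.
The descendants' portion (₹18,000) is divided into 3 shares of ₹6,000: Mateus's ₹6,000 share passes to Mateus's issue; Ansel's ₹6,000 share passes to Ansel's issue; Zephyr's ₹6,000 share passes to Zephyr's issue.
Mateus's share (₹6,000) is divided into 4 shares of ₹1,500: Uma, Ulla, Kenji, and Gideon each take ₹1,500.
Ansel's share (₹6,000) passes entirely to Bilal.
Zephyr's share (₹6,000) is divided into 2 shares of ₹3,000: Marisol and Dagny each take ₹3,000.

Kenji receives ₹1,500.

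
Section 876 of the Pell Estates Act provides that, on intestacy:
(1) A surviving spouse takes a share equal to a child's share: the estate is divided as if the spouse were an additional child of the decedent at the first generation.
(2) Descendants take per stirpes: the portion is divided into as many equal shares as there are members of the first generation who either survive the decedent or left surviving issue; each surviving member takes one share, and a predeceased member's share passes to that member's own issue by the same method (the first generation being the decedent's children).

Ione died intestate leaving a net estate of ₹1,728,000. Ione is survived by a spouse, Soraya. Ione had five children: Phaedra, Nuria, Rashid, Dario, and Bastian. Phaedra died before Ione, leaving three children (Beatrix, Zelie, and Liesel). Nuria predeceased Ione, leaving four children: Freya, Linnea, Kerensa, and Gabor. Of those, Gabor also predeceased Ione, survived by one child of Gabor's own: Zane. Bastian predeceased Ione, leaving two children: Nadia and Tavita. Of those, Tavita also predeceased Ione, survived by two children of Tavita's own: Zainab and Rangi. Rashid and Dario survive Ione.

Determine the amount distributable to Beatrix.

The spouse counts as an additional share at the children's level, so there are 6 primary shares of ₹288,000. Soraya takes one such share (₹288,000).
The children's combined portion (₹1,440,000) is divided into 5 shares of ₹288,000: Rashid and Dario each take ₹288,000; Phaedra's ₹288,000 share passes to Phaedra's issue; Nuria's ₹288,000 share passes to Nuria's issue; Bastian's ₹288,000 share passes to Bastian's issue.
Phaedra's share (₹288,000) is divided into 3 shares of ₹96,000: Beatrix, Zelie, and Liesel each take ₹96,000.
Nuria's share (₹288,000) is divided into 4 shares of ₹72,000: Freya, Linnea, and Kerensa each take ₹72,000; Gabor's ₹72,000 share passes to Gabor's issue.
Gabor's share (₹72,000) passes entirely to Zane.
Bastian's share (₹288,000) is divided into 2 shares of ₹144,000: Nadia takes ₹144,000; Tavita's ₹144,000 share passes to Tavita's issue.
Tavita's share (₹144,000) is divided into 2 shares of ₹72,000: Zainab and Rangi each take ₹72,000.

Beatrix receives ₹96,000.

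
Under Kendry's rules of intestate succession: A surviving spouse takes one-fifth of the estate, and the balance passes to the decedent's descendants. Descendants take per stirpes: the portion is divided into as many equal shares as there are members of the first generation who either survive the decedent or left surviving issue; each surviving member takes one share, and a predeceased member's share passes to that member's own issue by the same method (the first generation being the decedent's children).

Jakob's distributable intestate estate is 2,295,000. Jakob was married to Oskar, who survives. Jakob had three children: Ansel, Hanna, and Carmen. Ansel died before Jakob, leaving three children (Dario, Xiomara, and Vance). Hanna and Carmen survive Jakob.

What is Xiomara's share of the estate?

Oskar takes one-fifth of 2,295,000 = 459,000. The remaining 1,836,000 passes to the descendants.
The descendants' portion (1,836,000) is divided into 3 shares of 612,000: Hanna and Carmen each take 612,000; Ansel's 612,000 share passes to Ansel's issue.
Ansel's share (612,000) is divided into 3 shares of 204,000: Dario, Xiomara, and Vance each take 204,000.

Xiomara receives 204,000.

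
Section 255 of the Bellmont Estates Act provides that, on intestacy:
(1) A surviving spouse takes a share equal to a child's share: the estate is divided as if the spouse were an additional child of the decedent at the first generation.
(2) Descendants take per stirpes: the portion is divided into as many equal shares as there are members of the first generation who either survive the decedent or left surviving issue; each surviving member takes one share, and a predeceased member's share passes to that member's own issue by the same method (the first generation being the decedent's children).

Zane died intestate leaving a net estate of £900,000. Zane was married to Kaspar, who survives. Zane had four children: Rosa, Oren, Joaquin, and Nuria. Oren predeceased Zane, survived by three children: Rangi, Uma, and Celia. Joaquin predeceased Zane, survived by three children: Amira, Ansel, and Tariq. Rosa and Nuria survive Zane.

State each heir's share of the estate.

The spouse counts as an additional share at the children's level, so there are 5 primary shares of £180,000. Kaspar takes one such share (£180,000).
The children's combined portion (£720,000) is divided into 4 shares of £180,000: Rosa and Nuria each take £180,000; Oren's £180,000 share passes to Oren's issue; Joaquin's £180,000 share passes to Joaquin's issue.
Oren's share (£180,000) is divided into 3 shares of £60,000: Rangi, Uma, and Celia each take £60,000.
Joaquin's share (£180,000) is divided into 3 shares of £60,000: Amira, Ansel, and Tariq each take £60,000.

Kaspar: £180,000; Rosa: £180,000; Rangi: £60,000; Uma: £60,000; Celia: £60,000; Amira: £60,000; Ansel: £60,000; Tariq: £60,000; Nuria: £180,000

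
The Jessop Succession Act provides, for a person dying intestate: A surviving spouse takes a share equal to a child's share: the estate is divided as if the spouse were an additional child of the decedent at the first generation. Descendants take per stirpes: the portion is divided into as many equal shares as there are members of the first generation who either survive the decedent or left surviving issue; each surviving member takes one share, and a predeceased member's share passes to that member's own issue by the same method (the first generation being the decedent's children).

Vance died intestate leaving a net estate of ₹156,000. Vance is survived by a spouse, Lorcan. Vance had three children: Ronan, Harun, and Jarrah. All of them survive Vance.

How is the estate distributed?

The spouse counts as an additional share at the children's level, so there are 4 primary shares of ₹39,000. Lorcan takes one such share (₹39,000).
The children's combined portion (₹117,000) is divided into 3 shares of ₹39,000: Ronan, Harun, and Jarrah each take ₹39,000.

Lorcan: ₹39,000; Ronan: ₹39,000; Harun: ₹39,000; Jarrah: ₹39,000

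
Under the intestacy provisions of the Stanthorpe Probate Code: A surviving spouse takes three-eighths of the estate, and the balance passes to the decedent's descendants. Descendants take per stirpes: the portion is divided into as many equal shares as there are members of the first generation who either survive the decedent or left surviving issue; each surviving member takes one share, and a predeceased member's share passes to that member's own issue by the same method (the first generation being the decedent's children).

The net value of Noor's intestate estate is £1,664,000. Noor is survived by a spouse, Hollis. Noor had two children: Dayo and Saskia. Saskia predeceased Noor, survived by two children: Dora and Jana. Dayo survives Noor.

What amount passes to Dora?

Hollis takes three-eighths of £1,664,000 = £624,000. The remaining £1,040,000 passes to the descendants.
The descendants' portion (£1,040,000) is divided into 2 shares of £520,000: Dayo takes £520,000; Saskia's £520,000 share passes to Saskia's issue.
Saskia's share (£520,000) is divided into 2 shares of £260,000: Dora and Jana each take £260,000.

Dora receives £260,000.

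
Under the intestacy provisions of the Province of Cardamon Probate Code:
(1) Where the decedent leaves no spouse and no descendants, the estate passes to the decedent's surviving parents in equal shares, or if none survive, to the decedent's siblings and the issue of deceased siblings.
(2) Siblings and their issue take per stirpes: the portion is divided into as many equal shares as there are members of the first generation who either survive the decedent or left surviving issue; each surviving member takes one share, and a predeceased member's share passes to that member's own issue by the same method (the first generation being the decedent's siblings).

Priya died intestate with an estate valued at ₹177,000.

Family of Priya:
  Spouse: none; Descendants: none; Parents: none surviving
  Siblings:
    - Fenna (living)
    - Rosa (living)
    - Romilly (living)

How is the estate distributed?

The entire ₹177,000 passes to the siblings and their issue.
That amount (₹177,000) is divided into 3 shares of ₹59,000: Fenna, Rosa, and Romilly each take ₹59,000.

Fenna: ₹59,000; Rosa: ₹59,000; Romilly: ₹59,000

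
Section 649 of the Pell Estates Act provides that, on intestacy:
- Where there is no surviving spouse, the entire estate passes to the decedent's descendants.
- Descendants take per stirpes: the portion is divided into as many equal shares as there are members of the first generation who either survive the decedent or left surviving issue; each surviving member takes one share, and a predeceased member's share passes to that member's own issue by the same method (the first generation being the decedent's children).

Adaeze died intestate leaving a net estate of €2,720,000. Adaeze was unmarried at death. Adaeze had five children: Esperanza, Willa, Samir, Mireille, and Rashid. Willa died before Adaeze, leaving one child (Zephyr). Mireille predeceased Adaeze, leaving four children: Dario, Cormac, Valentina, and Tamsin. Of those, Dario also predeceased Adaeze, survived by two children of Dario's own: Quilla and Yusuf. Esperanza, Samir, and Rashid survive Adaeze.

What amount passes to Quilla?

Quilla receives €68,000.

The entire €2,720,000 passes to the descendants.
That amount (€2,720,000) is divided into 5 shares of €544,000: Esperanza, Samir, and Rashid each take €544,000; Willa's €544,000 share passes to Willa's issue; Mireille's €544,000 share passes to Mireille's issue.
Willa's share (€544,000) passes entirely to Zephyr.
Mireille's share (€544,000) is divided into 4 shares of €136,000: Cormac, Valentina, and Tamsin each take €136,000; Dario's €136,000 share passes to Dario's issue.
Dario's share (€136,000) is divided into 2 shares of €68,000: Quilla and Yusuf each take €68,000.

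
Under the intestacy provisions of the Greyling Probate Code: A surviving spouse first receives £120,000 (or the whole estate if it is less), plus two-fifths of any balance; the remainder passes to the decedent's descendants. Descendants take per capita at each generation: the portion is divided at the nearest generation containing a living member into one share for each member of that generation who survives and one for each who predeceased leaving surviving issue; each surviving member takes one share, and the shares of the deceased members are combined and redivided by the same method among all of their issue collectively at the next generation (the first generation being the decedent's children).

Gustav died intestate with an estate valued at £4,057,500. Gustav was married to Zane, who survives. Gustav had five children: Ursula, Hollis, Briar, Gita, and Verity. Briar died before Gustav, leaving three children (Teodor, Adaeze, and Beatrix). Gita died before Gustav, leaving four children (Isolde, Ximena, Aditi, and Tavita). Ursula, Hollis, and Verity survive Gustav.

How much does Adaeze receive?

Zane first takes £120,000, leaving a balance of £3,937,500. Zane then takes two-fifths of the balance (£1,575,000), for a total of £1,695,000. The remaining £2,362,500 passes to the descendants.
The descendants' portion (£2,362,500) is divided at the children's generation into 5 shares of £472,500. Ursula, Hollis, and Verity each take £472,500. The 2 shares of the deceased (Briar and Gita) are combined into a pool of £945,000.
That pool (£945,000) is divided at the grandchildren's generation equally among Teodor, Adaeze, Beatrix, Isolde, Ximena, Aditi, and Tavita: £135,000 each.

Adaeze receives £135,000.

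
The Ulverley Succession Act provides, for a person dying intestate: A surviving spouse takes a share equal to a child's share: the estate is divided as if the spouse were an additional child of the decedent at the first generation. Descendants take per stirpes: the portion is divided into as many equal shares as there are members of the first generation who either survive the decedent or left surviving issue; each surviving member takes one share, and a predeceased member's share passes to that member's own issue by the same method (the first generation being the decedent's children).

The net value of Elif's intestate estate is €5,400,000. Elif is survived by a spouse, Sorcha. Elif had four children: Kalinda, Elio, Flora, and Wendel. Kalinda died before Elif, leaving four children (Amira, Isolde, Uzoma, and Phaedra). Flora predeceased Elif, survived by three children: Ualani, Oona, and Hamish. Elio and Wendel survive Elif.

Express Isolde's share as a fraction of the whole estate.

Isolde receives 1/20 of the estate.

The spouse counts as an additional share at the children's level, so there are 5 primary shares of €1,080,000. Sorcha takes one such share (€1,080,000).
The children's combined portion (€4,320,000) is divided into 4 shares of €1,080,000: Elio and Wendel each take €1,080,000; Kalinda's €1,080,000 share passes to Kalinda's issue; Flora's €1,080,000 share passes to Flora's issue.
Kalinda's share (€1,080,000) is divided into 4 shares of €270,000: Amira, Isolde, Uzoma, and Phaedra each take €270,000.
Flora's share (€1,080,000) is divided into 3 shares of €360,000: Ualani, Oona, and Hamish each take €360,000.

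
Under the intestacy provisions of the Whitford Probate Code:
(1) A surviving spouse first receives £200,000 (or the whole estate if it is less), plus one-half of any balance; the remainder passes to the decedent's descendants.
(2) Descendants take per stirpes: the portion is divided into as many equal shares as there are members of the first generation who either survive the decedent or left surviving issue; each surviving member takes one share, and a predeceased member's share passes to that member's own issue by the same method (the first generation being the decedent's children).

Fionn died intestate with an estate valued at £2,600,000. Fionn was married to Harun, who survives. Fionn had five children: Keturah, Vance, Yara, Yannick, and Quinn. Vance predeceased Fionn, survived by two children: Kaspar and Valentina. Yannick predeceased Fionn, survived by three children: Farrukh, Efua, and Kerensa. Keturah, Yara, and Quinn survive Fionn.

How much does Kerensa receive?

Kerensa receives £80,000.

Harun first takes £200,000, leaving a balance of £2,400,000. Harun then takes one-half of the balance (£1,200,000), for a total of £1,400,000. The remaining £1,200,000 passes to the descendants.
The descendants' portion (£1,200,000) is divided into 5 shares of £240,000: Keturah, Yara, and Quinn each take £240,000; Vance's £240,000 share passes to Vance's issue; Yannick's £240,000 share passes to Yannick's issue.
Vance's share (£240,000) is divided into 2 shares of £120,000: Kaspar and Valentina each take £120,000.
Yannick's share (£240,000) is divided into 3 shares of £80,000: Farrukh, Efua, and Kerensa each take £80,000.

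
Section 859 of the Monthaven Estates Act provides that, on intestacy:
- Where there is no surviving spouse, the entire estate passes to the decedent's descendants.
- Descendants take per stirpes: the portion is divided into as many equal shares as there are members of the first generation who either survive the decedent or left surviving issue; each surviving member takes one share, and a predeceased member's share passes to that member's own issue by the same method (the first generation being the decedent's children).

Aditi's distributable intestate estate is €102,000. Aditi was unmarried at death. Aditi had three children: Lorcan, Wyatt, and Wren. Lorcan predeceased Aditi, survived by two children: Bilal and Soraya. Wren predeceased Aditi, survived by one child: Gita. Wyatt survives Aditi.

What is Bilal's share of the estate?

The entire €102,000 passes to the descendants.
That amount (€102,000) is divided into 3 shares of €34,000: Wyatt takes €34,000; Lorcan's €34,000 share passes to Lorcan's issue; Wren's €34,000 share passes to Wren's issue.
Lorcan's share (€34,000) is divided into 2 shares of €17,000: Bilal and Soraya each take €17,000.
Wren's share (€34,000) passes entirely to Gita.

Bilal receives €17,000.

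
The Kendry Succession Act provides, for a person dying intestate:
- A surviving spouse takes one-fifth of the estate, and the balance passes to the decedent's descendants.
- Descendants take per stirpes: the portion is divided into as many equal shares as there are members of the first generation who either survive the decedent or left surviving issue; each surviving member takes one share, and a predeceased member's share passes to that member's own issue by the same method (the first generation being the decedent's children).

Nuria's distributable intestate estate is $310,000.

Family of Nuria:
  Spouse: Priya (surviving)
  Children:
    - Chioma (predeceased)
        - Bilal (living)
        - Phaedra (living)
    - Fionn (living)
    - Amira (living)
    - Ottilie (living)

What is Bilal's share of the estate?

Bilal receives $31,000.

Priya takes one-fifth of $310,000 = $62,000. The remaining $248,000 passes to the descendants.
The descendants' portion ($248,000) is divided into 4 shares of $62,000: Fionn, Amira, and Ottilie each take $62,000; Chioma's $62,000 share passes to Chioma's issue.
Chioma's share ($62,000) is divided into 2 shares of $31,000: Bilal and Phaedra each take $31,000.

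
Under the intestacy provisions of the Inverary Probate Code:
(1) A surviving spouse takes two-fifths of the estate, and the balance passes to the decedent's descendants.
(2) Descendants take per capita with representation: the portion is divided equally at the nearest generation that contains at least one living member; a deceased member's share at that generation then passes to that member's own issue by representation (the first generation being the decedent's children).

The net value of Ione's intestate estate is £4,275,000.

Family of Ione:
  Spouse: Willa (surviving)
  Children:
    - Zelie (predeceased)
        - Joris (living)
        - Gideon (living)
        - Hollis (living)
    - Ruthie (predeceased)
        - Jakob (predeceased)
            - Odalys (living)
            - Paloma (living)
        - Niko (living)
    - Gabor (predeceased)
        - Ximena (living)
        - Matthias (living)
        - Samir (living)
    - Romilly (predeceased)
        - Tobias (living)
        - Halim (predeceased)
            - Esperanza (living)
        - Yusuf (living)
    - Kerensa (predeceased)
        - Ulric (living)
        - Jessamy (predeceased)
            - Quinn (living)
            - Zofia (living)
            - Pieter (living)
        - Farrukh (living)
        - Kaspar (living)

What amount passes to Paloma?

Willa takes two-fifths of £4,275,000 = £1,710,000. The remaining £2,565,000 passes to the descendants.
No child survives, so the initial division is made at the grandchildren's generation.
The descendants' portion (£2,565,000) is divided into 15 shares of £171,000: Joris, Gideon, Hollis, Niko, Ximena, Matthias, Samir, Tobias, Yusuf, Ulric, Farrukh, and Kaspar each take £171,000; Jakob's £171,000 share passes to Jakob's issue; Halim's £171,000 share passes to Halim's issue; Jessamy's £171,000 share passes to Jessamy's issue.
Jakob's share (£171,000) is divided into 2 shares of £85,500: Odalys and Paloma each take £85,500.
Halim's share (£171,000) passes entirely to Esperanza.
Jessamy's share (£171,000) is divided into 3 shares of £57,000: Quinn, Zofia, and Pieter each take £57,000.

Paloma receives £85,500.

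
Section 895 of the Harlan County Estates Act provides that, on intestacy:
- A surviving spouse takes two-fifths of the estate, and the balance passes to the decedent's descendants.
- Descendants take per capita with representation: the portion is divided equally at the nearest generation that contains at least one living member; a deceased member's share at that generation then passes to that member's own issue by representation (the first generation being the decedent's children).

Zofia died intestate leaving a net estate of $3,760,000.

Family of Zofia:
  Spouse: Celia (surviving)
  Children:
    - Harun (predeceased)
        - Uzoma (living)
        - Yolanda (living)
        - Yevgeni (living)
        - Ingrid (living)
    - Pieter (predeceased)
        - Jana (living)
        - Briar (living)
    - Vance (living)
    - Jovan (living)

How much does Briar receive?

Celia takes two-fifths of $3,760,000 = $1,504,000. The remaining $2,256,000 passes to the descendants.
The descendants' portion ($2,256,000) is divided into 4 shares of $564,000: Vance and Jovan each take $564,000; Harun's $564,000 share passes to Harun's issue; Pieter's $564,000 share passes to Pieter's issue.
Harun's share ($564,000) is divided into 4 shares of $141,000: Uzoma, Yolanda, Yevgeni, and Ingrid each take $141,000.
Pieter's share ($564,000) is divided into 2 shares of $282,000: Jana and Briar each take $282,000.

Briar receives $282,000.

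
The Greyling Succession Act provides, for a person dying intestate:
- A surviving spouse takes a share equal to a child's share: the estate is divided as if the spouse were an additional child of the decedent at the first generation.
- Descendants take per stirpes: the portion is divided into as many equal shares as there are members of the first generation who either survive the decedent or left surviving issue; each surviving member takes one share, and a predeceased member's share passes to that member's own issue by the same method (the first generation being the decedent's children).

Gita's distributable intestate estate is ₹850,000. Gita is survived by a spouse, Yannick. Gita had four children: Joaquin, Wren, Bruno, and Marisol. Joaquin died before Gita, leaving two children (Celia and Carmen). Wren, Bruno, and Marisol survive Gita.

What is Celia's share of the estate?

The spouse counts as an additional share at the children's level, so there are 5 primary shares of ₹170,000. Yannick takes one such share (₹170,000).
The children's combined portion (₹680,000) is divided into 4 shares of ₹170,000: Wren, Bruno, and Marisol each take ₹170,000; Joaquin's ₹170,000 share passes to Joaquin's issue.
Joaquin's share (₹170,000) is divided into 2 shares of ₹85,000: Celia and Carmen each take ₹85,000.

Celia receives ₹85,000.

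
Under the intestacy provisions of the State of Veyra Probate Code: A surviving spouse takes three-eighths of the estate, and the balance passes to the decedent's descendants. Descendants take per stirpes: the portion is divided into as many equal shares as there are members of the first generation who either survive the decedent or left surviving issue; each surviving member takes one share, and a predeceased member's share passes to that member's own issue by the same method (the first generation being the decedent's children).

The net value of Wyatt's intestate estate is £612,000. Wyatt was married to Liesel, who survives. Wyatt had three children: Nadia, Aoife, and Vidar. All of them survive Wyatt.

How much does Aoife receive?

Liesel takes three-eighths of £612,000 = £229,500. The remaining £382,500 passes to the descendants.
The descendants' portion (£382,500) is divided into 3 shares of £127,500: Nadia, Aoife, and Vidar each take £127,500.

Aoife receives £127,500.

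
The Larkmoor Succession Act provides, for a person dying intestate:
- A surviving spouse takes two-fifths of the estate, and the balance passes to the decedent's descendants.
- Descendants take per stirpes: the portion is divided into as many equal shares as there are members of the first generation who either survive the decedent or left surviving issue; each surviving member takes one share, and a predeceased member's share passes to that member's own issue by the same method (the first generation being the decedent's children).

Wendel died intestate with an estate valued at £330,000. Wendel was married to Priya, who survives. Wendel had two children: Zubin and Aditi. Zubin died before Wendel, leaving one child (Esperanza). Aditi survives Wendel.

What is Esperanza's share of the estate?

Priya takes two-fifths of £330,000 = £132,000. The remaining £198,000 passes to the descendants.
The descendants' portion (£198,000) is divided into 2 shares of £99,000: Aditi takes £99,000; Zubin's £99,000 share passes to Zubin's issue.
Zubin's share (£99,000) passes entirely to Esperanza.

Esperanza receives £99,000.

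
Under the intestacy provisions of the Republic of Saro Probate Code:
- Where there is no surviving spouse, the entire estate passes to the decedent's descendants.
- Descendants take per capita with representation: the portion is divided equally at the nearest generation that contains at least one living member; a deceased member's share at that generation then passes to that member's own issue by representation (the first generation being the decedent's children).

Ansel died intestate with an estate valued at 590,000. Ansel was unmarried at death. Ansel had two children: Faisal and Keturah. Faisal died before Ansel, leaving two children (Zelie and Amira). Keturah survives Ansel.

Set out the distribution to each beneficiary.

The entire 590,000 passes to the descendants.
That amount (590,000) is divided into 2 shares of 295,000: Keturah takes 295,000; Faisal's 295,000 share passes to Faisal's issue.
Faisal's share (295,000) is divided into 2 shares of 147,500: Zelie and Amira each take 147,500.

Zelie: 147,500; Amira: 147,500; Keturah: 295,000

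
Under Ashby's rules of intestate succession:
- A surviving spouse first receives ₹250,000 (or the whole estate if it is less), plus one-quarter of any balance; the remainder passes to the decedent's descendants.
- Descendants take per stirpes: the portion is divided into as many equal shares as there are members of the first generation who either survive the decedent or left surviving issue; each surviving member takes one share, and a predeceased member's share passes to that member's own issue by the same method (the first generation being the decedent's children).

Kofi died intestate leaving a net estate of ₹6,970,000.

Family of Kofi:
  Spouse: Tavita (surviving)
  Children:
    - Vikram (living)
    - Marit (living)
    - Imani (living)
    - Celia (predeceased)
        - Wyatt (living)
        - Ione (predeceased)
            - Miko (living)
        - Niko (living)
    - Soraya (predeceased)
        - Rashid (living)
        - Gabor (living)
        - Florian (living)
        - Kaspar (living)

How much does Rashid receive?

Tavita first takes ₹250,000, leaving a balance of ₹6,720,000. Tavita then takes one-quarter of the balance (₹1,680,000), for a total of ₹1,930,000. The remaining ₹5,040,000 passes to the descendants.
The descendants' portion (₹5,040,000) is divided into 5 shares of ₹1,008,000: Vikram, Marit, and Imani each take ₹1,008,000; Celia's ₹1,008,000 share passes to Celia's issue; Soraya's ₹1,008,000 share passes to Soraya's issue.
Celia's share (₹1,008,000) is divided into 3 shares of ₹336,000: Wyatt and Niko each take ₹336,000; Ione's ₹336,000 share passes to Ione's issue.
Ione's share (₹336,000) passes entirely to Miko.
Soraya's share (₹1,008,000) is divided into 4 shares of ₹252,000: Rashid, Gabor, Florian, and Kaspar each take ₹252,000.

Rashid receives ₹252,000.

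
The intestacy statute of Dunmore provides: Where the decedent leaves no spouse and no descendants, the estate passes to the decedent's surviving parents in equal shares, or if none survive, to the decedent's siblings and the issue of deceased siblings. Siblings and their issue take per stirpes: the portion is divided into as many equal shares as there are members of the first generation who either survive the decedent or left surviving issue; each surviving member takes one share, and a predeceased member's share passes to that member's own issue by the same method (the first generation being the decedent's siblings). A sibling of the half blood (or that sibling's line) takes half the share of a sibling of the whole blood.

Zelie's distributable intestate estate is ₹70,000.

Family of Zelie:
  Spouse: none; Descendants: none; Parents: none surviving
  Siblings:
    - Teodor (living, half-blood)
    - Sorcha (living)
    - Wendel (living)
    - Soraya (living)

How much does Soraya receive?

The entire ₹70,000 passes to the siblings and their issue.
Counting each half-blood sibling's line as half a unit, there are 7/2 units in ₹70,000, so one unit is ₹20,000. Whole-blood lines (Sorcha, Wendel, and Soraya) take ₹20,000 each; half-blood lines (Teodor) take ₹10,000 each.

Soraya receives ₹20,000.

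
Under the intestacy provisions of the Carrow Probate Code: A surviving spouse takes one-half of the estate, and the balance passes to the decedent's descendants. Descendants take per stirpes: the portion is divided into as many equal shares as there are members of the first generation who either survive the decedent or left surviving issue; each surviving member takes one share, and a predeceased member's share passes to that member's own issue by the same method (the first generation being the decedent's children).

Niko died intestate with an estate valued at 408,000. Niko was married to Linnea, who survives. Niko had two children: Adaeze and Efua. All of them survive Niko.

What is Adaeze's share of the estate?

Adaeze receives 102,000.

Linnea takes one-half of 408,000 = 204,000. The remaining 204,000 passes to the descendants.
The descendants' portion (204,000) is divided into 2 shares of 102,000: Adaeze and Efua each take 102,000.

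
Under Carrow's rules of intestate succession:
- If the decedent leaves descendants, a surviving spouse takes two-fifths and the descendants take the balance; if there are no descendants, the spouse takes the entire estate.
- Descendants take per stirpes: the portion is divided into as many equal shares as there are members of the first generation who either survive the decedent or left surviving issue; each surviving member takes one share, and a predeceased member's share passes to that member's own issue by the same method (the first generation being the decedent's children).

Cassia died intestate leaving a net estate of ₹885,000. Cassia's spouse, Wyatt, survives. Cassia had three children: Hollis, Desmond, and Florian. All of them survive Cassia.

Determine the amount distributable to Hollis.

Wyatt takes two-fifths of ₹885,000 = ₹354,000. The remaining ₹531,000 passes to the descendants.
The descendants' portion (₹531,000) is divided into 3 shares of ₹177,000: Hollis, Desmond, and Florian each take ₹177,000.

Hollis receives ₹177,000.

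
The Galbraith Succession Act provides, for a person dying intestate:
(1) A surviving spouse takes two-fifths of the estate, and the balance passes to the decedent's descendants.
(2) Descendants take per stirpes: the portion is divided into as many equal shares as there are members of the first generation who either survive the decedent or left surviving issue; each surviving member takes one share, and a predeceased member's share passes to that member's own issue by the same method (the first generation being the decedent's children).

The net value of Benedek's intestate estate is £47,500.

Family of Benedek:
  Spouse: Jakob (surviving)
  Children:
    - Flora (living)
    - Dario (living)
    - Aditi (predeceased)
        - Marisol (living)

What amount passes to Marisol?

Marisol receives £9,500.

Jakob takes two-fifths of £47,500 = £19,000. The remaining £28,500 passes to the descendants.
The descendants' portion (£28,500) is divided into 3 shares of £9,500: Flora and Dario each take £9,500; Aditi's £9,500 share passes to Aditi's issue.
Aditi's share (£9,500) passes entirely to Marisol.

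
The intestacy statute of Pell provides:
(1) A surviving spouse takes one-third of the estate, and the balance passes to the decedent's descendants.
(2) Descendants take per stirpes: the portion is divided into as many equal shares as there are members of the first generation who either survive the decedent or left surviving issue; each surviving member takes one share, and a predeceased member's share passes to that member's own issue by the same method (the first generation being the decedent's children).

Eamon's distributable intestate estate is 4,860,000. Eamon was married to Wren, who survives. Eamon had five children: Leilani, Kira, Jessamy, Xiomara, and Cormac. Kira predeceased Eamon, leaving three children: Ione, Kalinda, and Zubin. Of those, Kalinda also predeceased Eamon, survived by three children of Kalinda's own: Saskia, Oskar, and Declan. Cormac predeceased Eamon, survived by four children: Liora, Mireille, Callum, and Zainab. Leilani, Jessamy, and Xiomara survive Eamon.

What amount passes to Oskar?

Wren takes one-third of 4,860,000 = 1,620,000. The remaining 3,240,000 passes to the descendants.
The descendants' portion (3,240,000) is divided into 5 shares of 648,000: Leilani, Jessamy, and Xiomara each take 648,000; Kira's 648,000 share passes to Kira's issue; Cormac's 648,000 share passes to Cormac's issue.
Kira's share (648,000) is divided into 3 shares of 216,000: Ione and Zubin each take 216,000; Kalinda's 216,000 share passes to Kalinda's issue.
Kalinda's share (216,000) is divided into 3 shares of 72,000: Saskia, Oskar, and Declan each take 72,000.
Cormac's share (648,000) is divided into 4 shares of 162,000: Liora, Mireille, Callum, and Zainab each take 162,000.

Oskar receives 72,000.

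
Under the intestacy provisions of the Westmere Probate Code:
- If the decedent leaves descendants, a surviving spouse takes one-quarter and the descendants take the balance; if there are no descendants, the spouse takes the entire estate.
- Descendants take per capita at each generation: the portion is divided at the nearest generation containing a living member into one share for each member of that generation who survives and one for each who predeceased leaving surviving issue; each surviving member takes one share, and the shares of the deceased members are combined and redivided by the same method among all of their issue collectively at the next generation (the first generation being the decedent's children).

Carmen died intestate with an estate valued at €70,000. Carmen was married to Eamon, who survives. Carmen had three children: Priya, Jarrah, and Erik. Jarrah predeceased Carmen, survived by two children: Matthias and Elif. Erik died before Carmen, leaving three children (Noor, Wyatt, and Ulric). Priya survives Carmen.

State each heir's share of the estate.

Eamon takes one-quarter of €70,000 = €17,500. The remaining €52,500 passes to the descendants.
The descendants' portion (€52,500) is divided at the children's generation into 3 shares of €17,500. Priya takes €17,500. The 2 shares of the deceased (Jarrah and Erik) are combined into a pool of €35,000.
That pool (€35,000) is divided at the grandchildren's generation equally among Matthias, Elif, Noor, Wyatt, and Ulric: €7,000 each.

Eamon: €17,500; Priya: €17,500; Matthias: €7,000; Elif: €7,000; Noor: €7,000; Wyatt: €7,000; Ulric: €7,000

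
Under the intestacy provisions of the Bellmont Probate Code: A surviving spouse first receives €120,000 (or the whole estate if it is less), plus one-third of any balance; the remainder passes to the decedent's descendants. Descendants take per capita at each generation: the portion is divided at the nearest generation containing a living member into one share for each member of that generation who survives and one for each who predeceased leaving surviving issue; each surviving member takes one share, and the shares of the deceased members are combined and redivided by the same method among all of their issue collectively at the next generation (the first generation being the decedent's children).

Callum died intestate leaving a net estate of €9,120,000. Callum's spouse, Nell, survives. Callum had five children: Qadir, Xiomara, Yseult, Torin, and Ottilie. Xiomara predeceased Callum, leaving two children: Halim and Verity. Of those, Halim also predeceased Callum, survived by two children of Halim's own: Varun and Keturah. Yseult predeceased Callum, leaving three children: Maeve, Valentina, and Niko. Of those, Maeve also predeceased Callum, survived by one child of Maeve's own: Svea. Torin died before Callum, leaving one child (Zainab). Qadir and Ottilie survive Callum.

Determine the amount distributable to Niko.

Nell first takes €120,000, leaving a balance of €9,000,000. Nell then takes one-third of the balance (€3,000,000), for a total of €3,120,000. The remaining €6,000,000 passes to the descendants.
The descendants' portion (€6,000,000) is divided at the children's generation into 5 shares of €1,200,000. Qadir and Ottilie each take €1,200,000. The 3 shares of the deceased (Xiomara, Yseult, and Torin) are combined into a pool of €3,600,000.
That pool (€3,600,000) is divided at the grandchildren's generation into 6 shares of €600,000. Verity, Valentina, Niko, and Zainab each take €600,000. The 2 shares of the deceased (Halim and Maeve) are combined into a pool of €1,200,000.
That pool (€1,200,000) is divided at the great-grandchildren's generation equally among Varun, Keturah, and Svea: €400,000 each.

Niko receives €600,000.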